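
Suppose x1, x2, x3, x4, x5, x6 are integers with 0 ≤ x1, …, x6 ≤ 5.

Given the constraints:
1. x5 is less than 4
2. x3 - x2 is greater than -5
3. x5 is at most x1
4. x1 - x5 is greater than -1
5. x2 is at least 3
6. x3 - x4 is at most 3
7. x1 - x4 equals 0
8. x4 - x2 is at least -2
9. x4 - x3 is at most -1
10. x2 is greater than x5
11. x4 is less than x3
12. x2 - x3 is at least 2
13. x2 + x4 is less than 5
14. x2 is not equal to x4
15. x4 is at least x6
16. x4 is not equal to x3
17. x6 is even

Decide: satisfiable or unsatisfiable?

Constraints 8, 9, and 12 give x4 − x2 ≥ -2, x2 − x3 ≥ 2, x3 − x4 ≥ 1.
Adding all 3 inequalities: the left sides telescope to 0, and the right sides sum to (-2) + 2 + 1 = 1. So 0 ≥ 1, which is false.

Unsatisfiable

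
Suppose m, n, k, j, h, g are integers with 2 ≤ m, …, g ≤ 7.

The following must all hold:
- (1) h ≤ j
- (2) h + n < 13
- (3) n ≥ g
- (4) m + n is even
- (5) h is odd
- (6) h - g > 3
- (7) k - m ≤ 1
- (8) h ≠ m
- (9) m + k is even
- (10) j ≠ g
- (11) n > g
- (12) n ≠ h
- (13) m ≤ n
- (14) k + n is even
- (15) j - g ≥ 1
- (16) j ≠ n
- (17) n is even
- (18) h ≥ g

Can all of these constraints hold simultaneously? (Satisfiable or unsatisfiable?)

Satisfiable

Take m = 2, n = 4, k = 2, j = 7, h = 7, g = 3. Then constraint 2: h + n = 11; constraint 6: h - g = 4; constraint 7: k - m = 0, and every other listed constraint is also met.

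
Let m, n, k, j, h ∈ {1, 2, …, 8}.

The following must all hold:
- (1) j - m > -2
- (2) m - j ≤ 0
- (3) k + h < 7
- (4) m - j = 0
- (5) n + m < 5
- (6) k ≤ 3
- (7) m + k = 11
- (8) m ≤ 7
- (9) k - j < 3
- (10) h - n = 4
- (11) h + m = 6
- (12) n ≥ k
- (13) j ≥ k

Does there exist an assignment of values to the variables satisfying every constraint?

From constraint 8: m ≤ 7. From constraint 6: k ≤ 3. Hence m + k ≤ 10. But constraint 7 requires m + k = 11, and 11 > 10. Contradiction.

Unsatisfiable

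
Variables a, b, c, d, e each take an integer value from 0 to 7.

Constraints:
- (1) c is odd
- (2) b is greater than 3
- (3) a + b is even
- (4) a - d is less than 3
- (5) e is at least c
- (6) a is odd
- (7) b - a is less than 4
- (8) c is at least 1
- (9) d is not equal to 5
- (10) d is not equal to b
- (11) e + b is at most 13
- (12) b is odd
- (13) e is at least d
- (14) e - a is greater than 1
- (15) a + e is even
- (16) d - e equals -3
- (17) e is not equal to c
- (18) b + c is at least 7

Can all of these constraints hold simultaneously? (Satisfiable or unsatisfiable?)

Setting (a, b, c, d, e) = (3, 5, 3, 2, 5) satisfies everything: constraint 4: a - d = 1; constraint 7: b - a = 2, and the others follow.

Satisfiable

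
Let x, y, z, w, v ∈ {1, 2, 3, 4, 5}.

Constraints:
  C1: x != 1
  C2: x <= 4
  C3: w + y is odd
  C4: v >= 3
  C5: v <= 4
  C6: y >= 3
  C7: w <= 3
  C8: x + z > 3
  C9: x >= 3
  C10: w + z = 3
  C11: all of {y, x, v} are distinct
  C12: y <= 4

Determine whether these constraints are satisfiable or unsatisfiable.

Unsatisfiable

Constraints 2, 4, 5, 6, 9, and 12 confine each of y, x, v to the 2 values {3, 4}.
Constraint 11 requires all 3 of them to be distinct, but only 2 values are available — impossible by the pigeonhole principle.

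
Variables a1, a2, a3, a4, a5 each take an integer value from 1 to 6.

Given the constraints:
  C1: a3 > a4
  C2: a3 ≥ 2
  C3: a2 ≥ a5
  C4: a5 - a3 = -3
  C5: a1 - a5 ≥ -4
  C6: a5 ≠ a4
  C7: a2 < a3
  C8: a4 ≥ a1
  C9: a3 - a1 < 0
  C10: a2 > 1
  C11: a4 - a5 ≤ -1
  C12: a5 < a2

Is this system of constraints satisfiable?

Unsatisfiable

Constraints 7, 8, 9, 11, and 12 give a2 < a3, a3 < a1, a1 ≤ a4, a4 < a5, a5 < a2. Chaining: a2 < a3 < a1 ≤ a4 < a5 < a2, which forces a2 < a2 — impossible.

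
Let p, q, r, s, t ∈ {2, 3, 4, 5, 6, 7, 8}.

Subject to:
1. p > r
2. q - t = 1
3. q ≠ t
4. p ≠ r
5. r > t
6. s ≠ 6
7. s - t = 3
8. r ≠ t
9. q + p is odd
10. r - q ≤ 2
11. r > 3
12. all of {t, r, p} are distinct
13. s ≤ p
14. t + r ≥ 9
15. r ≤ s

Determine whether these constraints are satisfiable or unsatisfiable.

Satisfiable

Take p = 8, q = 5, r = 7, s = 7, t = 4. Then constraint 2: q - t = 1; constraint 7: s - t = 3; constraint 10: r - q = 2, and every other listed constraint is also met.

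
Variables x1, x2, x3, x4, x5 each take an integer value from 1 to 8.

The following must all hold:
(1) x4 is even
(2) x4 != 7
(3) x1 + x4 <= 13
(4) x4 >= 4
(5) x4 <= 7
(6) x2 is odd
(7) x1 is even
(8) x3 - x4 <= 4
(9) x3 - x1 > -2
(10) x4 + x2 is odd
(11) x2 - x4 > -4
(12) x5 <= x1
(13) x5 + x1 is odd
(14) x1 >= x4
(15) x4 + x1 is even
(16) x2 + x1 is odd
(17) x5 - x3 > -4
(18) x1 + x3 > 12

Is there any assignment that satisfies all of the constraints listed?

The assignment x1 = 6, x2 = 1, x3 = 7, x4 = 4, x5 = 5 works:
  constraint 3 holds since x1 + x4 = 10.
  constraint 8 holds since x3 - x4 = 3.
The rest check out directly.

Satisfiable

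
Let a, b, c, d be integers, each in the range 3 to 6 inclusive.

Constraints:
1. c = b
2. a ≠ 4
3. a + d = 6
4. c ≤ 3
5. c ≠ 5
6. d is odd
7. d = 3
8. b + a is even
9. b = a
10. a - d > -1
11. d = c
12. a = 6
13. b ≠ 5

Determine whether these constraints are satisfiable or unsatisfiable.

Constraint 7 fixes d = 3 and constraint 12 fixes a = 6. Constraints 1, 9, and 11 give d = c = b = a, so d = a. But 3 ≠ 6 — contradiction.

Unsatisfiable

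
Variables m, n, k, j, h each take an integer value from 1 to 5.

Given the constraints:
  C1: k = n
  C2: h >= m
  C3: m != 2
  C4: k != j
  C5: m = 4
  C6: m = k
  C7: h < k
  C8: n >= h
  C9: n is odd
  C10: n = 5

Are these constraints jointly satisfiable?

Unsatisfiable

Constraint 5 fixes m = 4 and constraint 10 fixes n = 5. Constraints 1 and 6 give m = k = n, so m = n. But 4 ≠ 5 — contradiction.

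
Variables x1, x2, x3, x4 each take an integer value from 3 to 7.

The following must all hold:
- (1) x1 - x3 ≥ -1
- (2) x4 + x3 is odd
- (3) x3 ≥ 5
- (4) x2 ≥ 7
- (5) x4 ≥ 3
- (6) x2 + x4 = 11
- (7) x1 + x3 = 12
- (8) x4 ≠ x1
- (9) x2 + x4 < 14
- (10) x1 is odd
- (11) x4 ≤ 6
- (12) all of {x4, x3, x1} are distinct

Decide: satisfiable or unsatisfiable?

The assignment x1 = 7, x2 = 7, x3 = 5, x4 = 4 works:
  constraint 1 holds since x1 - x3 = 2.
  constraint 6 holds since x2 + x4 = 11.
The rest check out directly.

Satisfiable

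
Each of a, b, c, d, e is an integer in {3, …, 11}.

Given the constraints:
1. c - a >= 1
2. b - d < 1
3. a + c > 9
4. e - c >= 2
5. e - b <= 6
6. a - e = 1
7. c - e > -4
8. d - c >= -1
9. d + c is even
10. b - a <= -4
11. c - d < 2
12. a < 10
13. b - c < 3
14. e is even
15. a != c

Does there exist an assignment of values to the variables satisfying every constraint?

Constraints 1, 4, 5, and 10 give b − e ≥ -6, e − c ≥ 2, c − a ≥ 1, a − b ≥ 4.
Adding all 4 inequalities: the left sides telescope to 0, and the right sides sum to (-6) + 2 + 1 + 4 = 1. So 0 ≥ 1, which is false.

Unsatisfiable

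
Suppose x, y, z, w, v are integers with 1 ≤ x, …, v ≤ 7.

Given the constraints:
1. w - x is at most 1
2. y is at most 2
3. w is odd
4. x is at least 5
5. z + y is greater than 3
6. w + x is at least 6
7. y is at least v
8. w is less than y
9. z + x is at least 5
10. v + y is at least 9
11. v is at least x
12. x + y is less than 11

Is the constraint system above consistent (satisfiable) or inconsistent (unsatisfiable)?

Unsatisfiable

From constraints 4 and 11: v ≥ x and x ≥ 5, so v ≥ 5. From constraints 2 and 7: v ≤ y and y ≤ 2, so v ≤ 2. But 2 < 5, so no value of v works.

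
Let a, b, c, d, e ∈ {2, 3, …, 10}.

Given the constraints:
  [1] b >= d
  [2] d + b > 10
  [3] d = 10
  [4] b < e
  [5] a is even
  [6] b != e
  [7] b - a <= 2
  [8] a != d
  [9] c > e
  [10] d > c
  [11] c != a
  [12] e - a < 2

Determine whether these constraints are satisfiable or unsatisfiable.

Unsatisfiable

Constraints 1, 4, 9, and 10 give d ≤ b, b < e, e < c, c < d. Chaining: d ≤ b < e < c < d, which forces d < d — impossible.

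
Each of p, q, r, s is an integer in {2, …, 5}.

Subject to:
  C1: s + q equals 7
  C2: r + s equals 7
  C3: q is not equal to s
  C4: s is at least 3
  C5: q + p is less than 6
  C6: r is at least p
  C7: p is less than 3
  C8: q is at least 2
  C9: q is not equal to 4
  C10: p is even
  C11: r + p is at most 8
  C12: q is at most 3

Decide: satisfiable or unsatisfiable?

Try p = 2, q = 3, r = 3, s = 4.
Check constraint 1: s + q = 7; constraint 2: r + s = 7. The remaining constraints are straightforward to verify.

Satisfiable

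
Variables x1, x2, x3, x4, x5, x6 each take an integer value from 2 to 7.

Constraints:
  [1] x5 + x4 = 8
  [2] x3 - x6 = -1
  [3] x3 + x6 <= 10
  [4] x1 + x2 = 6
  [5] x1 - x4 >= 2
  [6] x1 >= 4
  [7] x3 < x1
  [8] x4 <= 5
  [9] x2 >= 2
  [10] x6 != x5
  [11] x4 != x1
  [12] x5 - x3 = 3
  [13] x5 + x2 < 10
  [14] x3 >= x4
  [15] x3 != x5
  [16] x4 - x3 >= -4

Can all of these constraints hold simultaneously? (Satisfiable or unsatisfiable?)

Try x1 = 4, x2 = 2, x3 = 3, x4 = 2, x5 = 6, x6 = 4.
Check constraint 1: x5 + x4 = 8; constraint 2: x3 - x6 = -1; constraint 3: x3 + x6 = 7. The remaining constraints are straightforward to verify.

Satisfiable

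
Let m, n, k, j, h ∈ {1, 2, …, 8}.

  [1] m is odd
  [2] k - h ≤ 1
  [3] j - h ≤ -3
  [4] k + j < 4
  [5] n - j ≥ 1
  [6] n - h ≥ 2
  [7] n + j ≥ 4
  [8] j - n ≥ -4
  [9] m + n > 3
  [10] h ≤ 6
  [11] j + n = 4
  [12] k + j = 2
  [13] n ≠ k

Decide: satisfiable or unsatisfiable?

Constraints 3, 6, and 8 give j − n ≥ -4, n − h ≥ 2, h − j ≥ 3.
Adding all 3 inequalities: the left sides telescope to 0, and the right sides sum to (-4) + 2 + 3 = 1. So 0 ≥ 1, which is false.

Unsatisfiable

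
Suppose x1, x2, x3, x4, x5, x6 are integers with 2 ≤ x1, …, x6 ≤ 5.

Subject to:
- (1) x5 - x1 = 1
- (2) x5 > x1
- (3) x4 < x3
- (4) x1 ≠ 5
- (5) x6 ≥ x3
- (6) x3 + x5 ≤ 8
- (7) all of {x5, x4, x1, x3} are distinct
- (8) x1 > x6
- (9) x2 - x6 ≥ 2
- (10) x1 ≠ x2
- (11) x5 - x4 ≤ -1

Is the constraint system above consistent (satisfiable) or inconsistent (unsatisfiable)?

Constraints 2, 3, 5, 8, and 11 give x4 < x3, x3 ≤ x6, x6 < x1, x1 < x5, x5 < x4. Chaining: x4 < x3 ≤ x6 < x1 < x5 < x4, which forces x4 < x4 — impossible.

Unsatisfiable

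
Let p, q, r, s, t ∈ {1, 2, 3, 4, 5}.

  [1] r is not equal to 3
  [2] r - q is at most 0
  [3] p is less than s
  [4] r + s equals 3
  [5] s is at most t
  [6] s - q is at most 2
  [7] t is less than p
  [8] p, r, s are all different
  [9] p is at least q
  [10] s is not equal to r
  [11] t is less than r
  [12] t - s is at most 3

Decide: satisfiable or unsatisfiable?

Constraints 2, 3, 5, 9, and 11 give s ≤ t, t < r, r ≤ q, q ≤ p, p < s. Chaining: s ≤ t < r ≤ q ≤ p < s, which forces s < s — impossible.

Unsatisfiable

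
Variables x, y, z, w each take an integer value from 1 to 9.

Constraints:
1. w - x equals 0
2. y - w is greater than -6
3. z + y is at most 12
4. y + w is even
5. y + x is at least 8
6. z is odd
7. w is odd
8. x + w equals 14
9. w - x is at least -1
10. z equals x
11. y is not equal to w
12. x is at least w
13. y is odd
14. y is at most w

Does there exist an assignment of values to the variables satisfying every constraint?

The assignment x = 7, y = 3, z = 7, w = 7 works:
  constraint 1 holds since w - x = 0.
  constraint 2 holds since y - w = -4.
  constraint 3 holds since z + y = 10.
The rest check out directly.

Satisfiable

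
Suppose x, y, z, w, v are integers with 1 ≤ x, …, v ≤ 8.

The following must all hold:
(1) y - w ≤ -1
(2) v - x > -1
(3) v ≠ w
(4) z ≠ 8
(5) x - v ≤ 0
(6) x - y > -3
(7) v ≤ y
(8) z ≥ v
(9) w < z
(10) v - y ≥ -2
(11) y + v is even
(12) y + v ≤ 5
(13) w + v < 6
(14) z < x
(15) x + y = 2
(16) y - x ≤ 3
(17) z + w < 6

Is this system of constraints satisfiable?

Constraints 1, 5, 7, 9, and 14 give v ≤ y, y < w, w < z, z < x, x ≤ v. Chaining: v ≤ y < w < z < x ≤ v, which forces v < v — impossible.

Unsatisfiable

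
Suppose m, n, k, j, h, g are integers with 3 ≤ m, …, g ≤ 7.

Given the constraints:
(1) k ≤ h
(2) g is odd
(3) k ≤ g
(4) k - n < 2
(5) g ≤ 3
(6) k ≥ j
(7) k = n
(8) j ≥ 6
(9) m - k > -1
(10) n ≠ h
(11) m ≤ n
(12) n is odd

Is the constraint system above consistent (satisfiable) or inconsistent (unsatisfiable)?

Unsatisfiable

From constraints 6 and 8: k ≥ j and j ≥ 6, so k ≥ 6. From constraints 3 and 5: k ≤ g and g ≤ 3, so k ≤ 3. But 3 < 6, so no value of k works.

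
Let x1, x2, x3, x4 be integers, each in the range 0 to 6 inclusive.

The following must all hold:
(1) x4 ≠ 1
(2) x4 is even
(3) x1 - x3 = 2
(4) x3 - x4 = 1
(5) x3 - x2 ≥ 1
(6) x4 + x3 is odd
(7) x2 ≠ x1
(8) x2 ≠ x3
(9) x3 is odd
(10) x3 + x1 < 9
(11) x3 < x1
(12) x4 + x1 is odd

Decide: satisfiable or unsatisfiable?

Satisfiable

The assignment x1 = 5, x2 = 2, x3 = 3, x4 = 2 works:
  constraint 3 holds since x1 - x3 = 2.
  constraint 4 holds since x3 - x4 = 1.
The rest check out directly.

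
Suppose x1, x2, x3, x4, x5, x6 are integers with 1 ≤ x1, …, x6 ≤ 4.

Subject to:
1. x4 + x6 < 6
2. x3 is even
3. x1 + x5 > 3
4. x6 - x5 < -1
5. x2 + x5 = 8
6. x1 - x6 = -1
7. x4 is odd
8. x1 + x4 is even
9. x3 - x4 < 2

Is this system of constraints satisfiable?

The assignment x1 = 1, x2 = 4, x3 = 2, x4 = 3, x5 = 4, x6 = 2 works:
  constraint 1 holds since x4 + x6 = 5.
  constraint 3 holds since x1 + x5 = 5.
The rest check out directly.

Satisfiable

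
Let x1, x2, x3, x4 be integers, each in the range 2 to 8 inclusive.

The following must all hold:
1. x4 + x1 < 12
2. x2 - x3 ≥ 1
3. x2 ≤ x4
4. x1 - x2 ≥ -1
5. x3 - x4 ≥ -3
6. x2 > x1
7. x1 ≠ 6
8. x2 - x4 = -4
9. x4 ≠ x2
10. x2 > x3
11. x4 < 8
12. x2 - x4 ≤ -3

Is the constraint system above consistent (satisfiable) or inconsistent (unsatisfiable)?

Constraints 2, 5, and 12 give x3 − x4 ≥ -3, x4 − x2 ≥ 3, x2 − x3 ≥ 1.
Adding all 3 inequalities: the left sides telescope to 0, and the right sides sum to (-3) + 3 + 1 = 1. So 0 ≥ 1, which is false.

Unsatisfiable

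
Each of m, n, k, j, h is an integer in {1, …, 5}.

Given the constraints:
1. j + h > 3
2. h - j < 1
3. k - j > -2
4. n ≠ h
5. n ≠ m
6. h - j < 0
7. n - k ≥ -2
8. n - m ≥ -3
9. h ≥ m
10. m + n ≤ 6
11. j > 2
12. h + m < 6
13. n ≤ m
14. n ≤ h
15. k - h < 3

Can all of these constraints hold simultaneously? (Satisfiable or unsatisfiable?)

The assignment m = 2, n = 1, k = 3, j = 3, h = 2 works:
  constraint 1 holds since j + h = 5.
  constraint 2 holds since h - j = -1.
  constraint 3 holds since k - j = 0.
The rest check out directly.

Satisfiable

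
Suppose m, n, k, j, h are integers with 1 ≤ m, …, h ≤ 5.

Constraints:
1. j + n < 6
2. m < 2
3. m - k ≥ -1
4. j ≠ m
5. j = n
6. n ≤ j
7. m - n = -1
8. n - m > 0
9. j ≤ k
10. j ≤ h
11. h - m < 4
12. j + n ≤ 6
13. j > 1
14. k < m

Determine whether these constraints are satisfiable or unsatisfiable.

Unsatisfiable

Constraints 6, 8, 9, and 14 give m < n, n ≤ j, j ≤ k, k < m. Chaining: m < n ≤ j ≤ k < m, which forces m < m — impossible.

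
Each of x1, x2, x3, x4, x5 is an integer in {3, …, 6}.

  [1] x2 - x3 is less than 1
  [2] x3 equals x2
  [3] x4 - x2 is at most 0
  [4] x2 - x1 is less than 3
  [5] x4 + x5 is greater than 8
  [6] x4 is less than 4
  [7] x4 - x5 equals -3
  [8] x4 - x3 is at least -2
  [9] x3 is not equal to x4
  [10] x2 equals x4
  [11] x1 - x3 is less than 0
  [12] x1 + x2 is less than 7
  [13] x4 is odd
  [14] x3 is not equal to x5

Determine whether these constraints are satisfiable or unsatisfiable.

Unsatisfiable

From constraints 2 and 10, x3 = x2 = x4, so x3 = x4. But constraint 9 says x3 ≠ x4. Contradiction.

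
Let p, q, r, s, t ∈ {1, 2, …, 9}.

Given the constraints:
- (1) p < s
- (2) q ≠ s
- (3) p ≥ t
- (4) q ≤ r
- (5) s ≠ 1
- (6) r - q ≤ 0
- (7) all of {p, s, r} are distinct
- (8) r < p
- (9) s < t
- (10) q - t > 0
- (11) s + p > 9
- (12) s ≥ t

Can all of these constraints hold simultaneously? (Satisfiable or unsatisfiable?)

Constraints 1, 4, 8, 9, and 10 give q ≤ r, r < p, p < s, s < t, t < q. Chaining: q ≤ r < p < s < t < q, which forces q < q — impossible.

Unsatisfiable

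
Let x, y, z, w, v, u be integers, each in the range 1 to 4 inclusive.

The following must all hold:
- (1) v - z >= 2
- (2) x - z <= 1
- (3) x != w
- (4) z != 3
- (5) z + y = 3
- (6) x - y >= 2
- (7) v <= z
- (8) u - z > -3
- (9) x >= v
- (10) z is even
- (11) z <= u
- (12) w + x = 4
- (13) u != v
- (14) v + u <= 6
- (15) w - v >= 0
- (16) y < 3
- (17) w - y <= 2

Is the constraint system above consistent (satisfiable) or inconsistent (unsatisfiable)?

Constraints 1, 2, 6, 15, and 17 give w − v ≥ 0, v − z ≥ 2, z − x ≥ -1, x − y ≥ 2, y − w ≥ -2.
Adding all 5 inequalities: the left sides telescope to 0, and the right sides sum to 0 + 2 + (-1) + 2 + (-2) = 1. So 0 ≥ 1, which is false.

Unsatisfiable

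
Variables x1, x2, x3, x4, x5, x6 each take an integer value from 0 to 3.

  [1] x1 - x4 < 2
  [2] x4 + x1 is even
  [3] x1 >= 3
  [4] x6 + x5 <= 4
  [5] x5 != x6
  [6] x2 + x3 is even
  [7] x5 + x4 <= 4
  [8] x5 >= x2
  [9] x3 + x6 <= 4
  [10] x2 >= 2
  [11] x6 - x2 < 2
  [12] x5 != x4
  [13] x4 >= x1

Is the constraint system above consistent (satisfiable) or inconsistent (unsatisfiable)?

Unsatisfiable

From constraints 8 and 10: x5 ≥ x2 ≥ 2. From constraints 3 and 13: x4 ≥ x1 ≥ 3. Hence x5 + x4 ≥ 5. But constraint 7 requires x5 + x4 ≤ 4, and 4 < 5. Contradiction.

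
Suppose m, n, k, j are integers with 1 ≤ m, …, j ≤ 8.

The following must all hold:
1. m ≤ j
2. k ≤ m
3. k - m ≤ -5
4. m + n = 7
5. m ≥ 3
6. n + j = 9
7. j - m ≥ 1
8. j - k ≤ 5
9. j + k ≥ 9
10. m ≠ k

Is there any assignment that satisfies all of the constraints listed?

Constraints 3, 7, and 8 give m − k ≥ 5, k − j ≥ -5, j − m ≥ 1.
Adding all 3 inequalities: the left sides telescope to 0, and the right sides sum to 5 + (-5) + 1 = 1. So 0 ≥ 1, which is false.

Unsatisfiable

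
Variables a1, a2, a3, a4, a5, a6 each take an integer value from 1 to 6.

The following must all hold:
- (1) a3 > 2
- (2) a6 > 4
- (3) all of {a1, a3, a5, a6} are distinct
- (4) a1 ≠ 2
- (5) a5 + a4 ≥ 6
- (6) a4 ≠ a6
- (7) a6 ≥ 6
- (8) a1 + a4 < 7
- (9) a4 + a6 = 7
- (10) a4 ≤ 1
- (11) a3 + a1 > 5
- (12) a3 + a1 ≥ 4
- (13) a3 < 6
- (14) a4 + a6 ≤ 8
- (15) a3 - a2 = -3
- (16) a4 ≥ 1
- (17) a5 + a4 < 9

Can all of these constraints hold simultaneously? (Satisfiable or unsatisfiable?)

Setting (a1, a2, a3, a4, a5, a6) = (4, 6, 3, 1, 5, 6) satisfies everything: constraint 5: a5 + a4 = 6; constraint 8: a1 + a4 = 5, and the others follow.

Satisfiable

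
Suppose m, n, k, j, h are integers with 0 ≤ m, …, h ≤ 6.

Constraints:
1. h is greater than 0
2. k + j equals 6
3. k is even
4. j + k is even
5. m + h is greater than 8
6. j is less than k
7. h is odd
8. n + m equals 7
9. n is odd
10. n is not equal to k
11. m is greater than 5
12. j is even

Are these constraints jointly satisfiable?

Try m = 6, n = 1, k = 6, j = 0, h = 5.
Check constraint 2: k + j = 6; constraint 5: m + h = 11. The remaining constraints are straightforward to verify.

Satisfiable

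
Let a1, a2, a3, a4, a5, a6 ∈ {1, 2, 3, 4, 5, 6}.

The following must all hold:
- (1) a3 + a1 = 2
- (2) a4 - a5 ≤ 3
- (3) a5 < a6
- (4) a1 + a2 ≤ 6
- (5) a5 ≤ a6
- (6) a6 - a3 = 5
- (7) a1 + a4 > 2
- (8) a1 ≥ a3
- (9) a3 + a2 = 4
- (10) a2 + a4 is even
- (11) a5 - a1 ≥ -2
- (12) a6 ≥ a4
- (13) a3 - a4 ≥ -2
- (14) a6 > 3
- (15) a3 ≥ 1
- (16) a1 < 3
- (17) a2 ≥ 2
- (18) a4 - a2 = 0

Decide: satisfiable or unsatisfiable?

The assignment a1 = 1, a2 = 3, a3 = 1, a4 = 3, a5 = 2, a6 = 6 works:
  constraint 1 holds since a3 + a1 = 2.
  constraint 2 holds since a4 - a5 = 1.
The rest check out directly.

Satisfiable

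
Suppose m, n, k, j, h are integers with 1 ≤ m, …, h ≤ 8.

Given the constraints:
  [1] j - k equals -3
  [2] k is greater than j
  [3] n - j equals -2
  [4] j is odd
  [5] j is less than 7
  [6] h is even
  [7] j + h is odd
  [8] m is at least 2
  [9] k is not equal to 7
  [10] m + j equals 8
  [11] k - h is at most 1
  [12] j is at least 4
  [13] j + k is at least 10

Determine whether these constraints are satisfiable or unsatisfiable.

Satisfiable

One satisfying assignment is m = 3, n = 3, k = 8, j = 5, h = 8.
For the less obvious constraints — constraint 1: j - k = -3; constraint 3: n - j = -2; constraint 10: m + j = 8 — and the others hold by inspection.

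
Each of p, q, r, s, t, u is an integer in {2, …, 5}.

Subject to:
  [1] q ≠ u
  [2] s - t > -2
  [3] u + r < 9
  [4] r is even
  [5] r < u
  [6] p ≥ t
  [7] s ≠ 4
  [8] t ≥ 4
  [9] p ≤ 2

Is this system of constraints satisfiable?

Unsatisfiable

From constraints 6 and 8: p ≥ t and t ≥ 4, so p ≥ 4. From constraint 9: p ≤ 2. But 2 < 4, so no value of p works.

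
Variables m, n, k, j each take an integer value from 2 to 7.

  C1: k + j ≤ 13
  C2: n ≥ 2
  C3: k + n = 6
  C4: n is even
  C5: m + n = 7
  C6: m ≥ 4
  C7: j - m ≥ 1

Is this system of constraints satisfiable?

Try m = 5, n = 2, k = 4, j = 6.
Check constraint 1: k + j = 10; constraint 3: k + n = 6; constraint 5: m + n = 7. The remaining constraints are straightforward to verify.

Satisfiable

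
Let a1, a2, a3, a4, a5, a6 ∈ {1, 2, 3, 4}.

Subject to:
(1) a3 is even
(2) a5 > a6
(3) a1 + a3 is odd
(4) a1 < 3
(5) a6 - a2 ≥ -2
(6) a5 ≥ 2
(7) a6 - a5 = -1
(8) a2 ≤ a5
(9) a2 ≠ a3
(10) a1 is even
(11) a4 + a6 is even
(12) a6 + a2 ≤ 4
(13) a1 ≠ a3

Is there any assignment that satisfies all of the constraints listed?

Constraint 10 makes a1 even and constraint 1 makes a3 even, so a1 + a3 must be even. Constraint 3 says a1 + a3 is odd — contradiction.

Unsatisfiable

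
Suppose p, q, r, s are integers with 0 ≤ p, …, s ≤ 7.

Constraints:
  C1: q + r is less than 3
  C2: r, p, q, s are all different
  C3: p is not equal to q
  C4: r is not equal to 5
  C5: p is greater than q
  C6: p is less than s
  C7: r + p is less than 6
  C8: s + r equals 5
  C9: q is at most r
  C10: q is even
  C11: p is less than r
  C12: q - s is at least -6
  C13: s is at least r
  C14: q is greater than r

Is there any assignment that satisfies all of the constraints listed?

Unsatisfiable

Constraints 5, 11, and 14 give r < q, q < p, p < r. Chaining: r < q < p < r, which forces r < r — impossible.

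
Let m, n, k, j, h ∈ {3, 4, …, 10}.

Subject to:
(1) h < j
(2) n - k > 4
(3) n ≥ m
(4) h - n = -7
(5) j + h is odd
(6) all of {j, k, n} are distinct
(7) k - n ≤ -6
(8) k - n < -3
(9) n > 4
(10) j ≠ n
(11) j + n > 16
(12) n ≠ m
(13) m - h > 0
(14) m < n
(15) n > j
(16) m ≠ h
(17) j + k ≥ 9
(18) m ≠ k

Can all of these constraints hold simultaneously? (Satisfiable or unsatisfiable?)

Satisfiable

Setting (m, n, k, j, h) = (6, 10, 4, 8, 3) satisfies everything: constraint 2: n - k = 6; constraint 4: h - n = -7, and the others follow.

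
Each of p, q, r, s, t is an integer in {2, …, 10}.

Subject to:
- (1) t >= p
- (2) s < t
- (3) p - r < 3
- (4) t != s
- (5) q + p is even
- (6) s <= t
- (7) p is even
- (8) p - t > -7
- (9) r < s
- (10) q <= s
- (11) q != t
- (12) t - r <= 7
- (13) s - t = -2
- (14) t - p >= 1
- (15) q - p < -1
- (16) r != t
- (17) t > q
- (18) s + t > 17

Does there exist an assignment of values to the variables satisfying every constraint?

Satisfiable

One satisfying assignment is p = 6, q = 4, r = 4, s = 8, t = 10.
For the less obvious constraints — constraint 3: p - r = 2; constraint 8: p - t = -4; constraint 12: t - r = 6 — and the others hold by inspection.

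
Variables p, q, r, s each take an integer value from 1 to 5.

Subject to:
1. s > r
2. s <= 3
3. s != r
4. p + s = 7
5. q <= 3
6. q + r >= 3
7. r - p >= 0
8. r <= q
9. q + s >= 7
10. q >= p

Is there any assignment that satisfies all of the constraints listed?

Unsatisfiable

From constraints 5 and 10: p ≤ q ≤ 3. From constraint 2: s ≤ 3. Hence p + s ≤ 6. But constraint 4 requires p + s = 7, and 7 > 6. Contradiction.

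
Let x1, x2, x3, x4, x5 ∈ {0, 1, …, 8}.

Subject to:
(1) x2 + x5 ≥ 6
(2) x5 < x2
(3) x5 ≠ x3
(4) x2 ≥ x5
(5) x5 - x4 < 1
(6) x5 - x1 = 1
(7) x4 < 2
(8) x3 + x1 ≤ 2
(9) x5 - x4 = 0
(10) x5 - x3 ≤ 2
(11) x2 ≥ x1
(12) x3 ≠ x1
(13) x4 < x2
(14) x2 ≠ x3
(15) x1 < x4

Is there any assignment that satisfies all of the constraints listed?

One satisfying assignment is x1 = 0, x2 = 7, x3 = 2, x4 = 1, x5 = 1.
For the less obvious constraints — constraint 1: x2 + x5 = 8; constraint 5: x5 - x4 = 0; constraint 6: x5 - x1 = 1 — and the others hold by inspection.

Satisfiable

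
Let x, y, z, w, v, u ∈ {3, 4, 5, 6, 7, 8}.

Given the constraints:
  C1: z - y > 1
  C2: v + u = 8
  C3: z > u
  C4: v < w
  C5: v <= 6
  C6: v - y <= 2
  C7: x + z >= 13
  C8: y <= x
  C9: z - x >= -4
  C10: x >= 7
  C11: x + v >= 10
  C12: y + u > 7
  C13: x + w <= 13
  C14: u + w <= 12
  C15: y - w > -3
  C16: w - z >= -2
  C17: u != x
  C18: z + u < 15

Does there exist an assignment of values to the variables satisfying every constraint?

Satisfiable

One satisfying assignment is x = 8, y = 3, z = 7, w = 5, v = 3, u = 5.
For the less obvious constraints — constraint 1: z - y = 4; constraint 2: v + u = 8; constraint 6: v - y = 0 — and the others hold by inspection.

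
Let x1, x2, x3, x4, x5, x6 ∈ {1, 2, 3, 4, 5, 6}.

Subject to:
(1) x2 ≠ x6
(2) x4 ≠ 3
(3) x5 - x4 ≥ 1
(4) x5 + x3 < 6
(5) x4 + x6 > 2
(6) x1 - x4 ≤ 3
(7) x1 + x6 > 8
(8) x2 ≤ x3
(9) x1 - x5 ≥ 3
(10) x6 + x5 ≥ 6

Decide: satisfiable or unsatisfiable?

Unsatisfiable

Constraints 3, 6, and 9 give x4 − x1 ≥ -3, x1 − x5 ≥ 3, x5 − x4 ≥ 1.
Adding all 3 inequalities: the left sides telescope to 0, and the right sides sum to (-3) + 3 + 1 = 1. So 0 ≥ 1, which is false.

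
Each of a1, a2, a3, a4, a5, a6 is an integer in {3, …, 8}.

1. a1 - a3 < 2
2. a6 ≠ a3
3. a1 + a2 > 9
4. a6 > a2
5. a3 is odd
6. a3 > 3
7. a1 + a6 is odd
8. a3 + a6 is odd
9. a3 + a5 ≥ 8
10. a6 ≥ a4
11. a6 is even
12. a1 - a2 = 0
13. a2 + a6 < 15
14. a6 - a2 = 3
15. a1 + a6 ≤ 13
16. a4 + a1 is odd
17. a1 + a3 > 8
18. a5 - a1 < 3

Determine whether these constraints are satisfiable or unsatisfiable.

Try a1 = 5, a2 = 5, a3 = 5, a4 = 8, a5 = 6, a6 = 8.
Check constraint 1: a1 - a3 = 0; constraint 3: a1 + a2 = 10. The remaining constraints are straightforward to verify.

Satisfiable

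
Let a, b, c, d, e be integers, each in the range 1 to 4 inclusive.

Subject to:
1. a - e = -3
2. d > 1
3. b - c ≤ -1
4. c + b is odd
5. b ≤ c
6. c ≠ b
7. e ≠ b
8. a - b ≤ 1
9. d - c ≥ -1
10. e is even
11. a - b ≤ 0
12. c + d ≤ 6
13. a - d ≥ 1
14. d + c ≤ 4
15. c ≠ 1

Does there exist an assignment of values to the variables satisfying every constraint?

Constraints 3, 9, 11, and 13 give a − d ≥ 1, d − c ≥ -1, c − b ≥ 1, b − a ≥ 0.
Adding all 4 inequalities: the left sides telescope to 0, and the right sides sum to 1 + (-1) + 1 + 0 = 1. So 0 ≥ 1, which is false.

Unsatisfiable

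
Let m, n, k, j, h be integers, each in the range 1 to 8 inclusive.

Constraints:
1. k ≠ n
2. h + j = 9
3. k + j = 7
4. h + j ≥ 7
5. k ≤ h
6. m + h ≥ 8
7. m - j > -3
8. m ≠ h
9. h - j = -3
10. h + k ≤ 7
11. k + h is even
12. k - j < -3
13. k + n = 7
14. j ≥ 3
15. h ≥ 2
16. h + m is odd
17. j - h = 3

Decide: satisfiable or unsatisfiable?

Satisfiable

Try m = 6, n = 6, k = 1, j = 6, h = 3.
Check constraint 2: h + j = 9; constraint 3: k + j = 7. The remaining constraints are straightforward to verify.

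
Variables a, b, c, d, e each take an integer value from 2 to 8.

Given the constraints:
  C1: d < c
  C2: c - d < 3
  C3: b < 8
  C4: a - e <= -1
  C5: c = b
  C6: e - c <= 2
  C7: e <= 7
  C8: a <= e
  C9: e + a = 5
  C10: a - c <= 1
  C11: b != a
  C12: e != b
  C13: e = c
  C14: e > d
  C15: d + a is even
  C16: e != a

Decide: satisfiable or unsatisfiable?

Unsatisfiable

From constraints 5 and 13, e = c = b, so e = b. But constraint 12 says e ≠ b. Contradiction.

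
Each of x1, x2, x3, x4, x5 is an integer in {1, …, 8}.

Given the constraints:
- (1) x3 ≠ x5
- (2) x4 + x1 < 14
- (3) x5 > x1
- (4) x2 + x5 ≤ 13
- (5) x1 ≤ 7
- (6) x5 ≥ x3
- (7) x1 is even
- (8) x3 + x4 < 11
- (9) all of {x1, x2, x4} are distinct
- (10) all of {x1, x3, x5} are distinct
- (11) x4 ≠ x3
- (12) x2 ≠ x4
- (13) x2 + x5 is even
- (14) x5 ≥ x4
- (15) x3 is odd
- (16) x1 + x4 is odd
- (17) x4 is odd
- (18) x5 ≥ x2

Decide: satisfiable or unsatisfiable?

Satisfiable

Try x1 = 6, x2 = 5, x3 = 1, x4 = 7, x5 = 7.
Check constraint 2: x4 + x1 = 13; constraint 4: x2 + x5 = 12. The remaining constraints are straightforward to verify.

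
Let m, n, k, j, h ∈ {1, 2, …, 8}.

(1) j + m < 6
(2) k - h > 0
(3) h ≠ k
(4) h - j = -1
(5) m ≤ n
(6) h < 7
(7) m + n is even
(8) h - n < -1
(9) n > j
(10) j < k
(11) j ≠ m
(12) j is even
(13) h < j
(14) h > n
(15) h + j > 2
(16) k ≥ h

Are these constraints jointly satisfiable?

Constraints 9, 13, and 14 give j < n, n < h, h < j. Chaining: j < n < h < j, which forces j < j — impossible.

Unsatisfiable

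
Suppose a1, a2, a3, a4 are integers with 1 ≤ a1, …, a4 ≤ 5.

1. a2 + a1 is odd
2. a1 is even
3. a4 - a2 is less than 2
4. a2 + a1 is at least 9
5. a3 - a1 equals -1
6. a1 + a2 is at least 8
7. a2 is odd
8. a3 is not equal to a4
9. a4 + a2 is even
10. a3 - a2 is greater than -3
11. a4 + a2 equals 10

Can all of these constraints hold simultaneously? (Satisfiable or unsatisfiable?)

Satisfiable

One satisfying assignment is a1 = 4, a2 = 5, a3 = 3, a4 = 5.
For the less obvious constraints — constraint 3: a4 - a2 = 0; constraint 4: a2 + a1 = 9; constraint 5: a3 - a1 = -1 — and the others hold by inspection.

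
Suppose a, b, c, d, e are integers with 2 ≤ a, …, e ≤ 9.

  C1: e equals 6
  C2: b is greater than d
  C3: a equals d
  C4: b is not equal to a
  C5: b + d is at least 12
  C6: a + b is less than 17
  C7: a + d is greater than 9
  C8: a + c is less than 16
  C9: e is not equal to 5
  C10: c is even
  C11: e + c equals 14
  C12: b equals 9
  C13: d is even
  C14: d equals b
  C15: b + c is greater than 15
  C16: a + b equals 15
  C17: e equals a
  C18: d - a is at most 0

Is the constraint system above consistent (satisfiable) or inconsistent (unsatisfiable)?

Constraint 1 fixes e = 6 and constraint 12 fixes b = 9. Constraints 3, 14, and 17 give e = a = d = b, so e = b. But 6 ≠ 9 — contradiction.

Unsatisfiable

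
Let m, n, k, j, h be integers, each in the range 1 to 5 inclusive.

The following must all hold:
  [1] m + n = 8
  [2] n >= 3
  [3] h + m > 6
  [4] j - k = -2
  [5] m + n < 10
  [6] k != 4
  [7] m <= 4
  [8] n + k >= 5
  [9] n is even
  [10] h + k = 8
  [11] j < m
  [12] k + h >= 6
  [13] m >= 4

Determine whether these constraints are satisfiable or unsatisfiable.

Satisfiable

Setting (m, n, k, j, h) = (4, 4, 3, 1, 5) satisfies everything: constraint 1: m + n = 8; constraint 3: h + m = 9; constraint 4: j - k = -2, and the others follow.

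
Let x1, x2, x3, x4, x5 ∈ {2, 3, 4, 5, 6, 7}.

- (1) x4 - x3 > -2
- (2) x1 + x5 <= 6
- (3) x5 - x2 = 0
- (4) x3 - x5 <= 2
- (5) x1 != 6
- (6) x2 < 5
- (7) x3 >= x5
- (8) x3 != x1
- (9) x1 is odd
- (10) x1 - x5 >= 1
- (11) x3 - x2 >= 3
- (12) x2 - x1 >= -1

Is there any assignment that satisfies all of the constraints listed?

Constraints 4, 10, 11, and 12 give x1 − x5 ≥ 1, x5 − x3 ≥ -2, x3 − x2 ≥ 3, x2 − x1 ≥ -1.
Adding all 4 inequalities: the left sides telescope to 0, and the right sides sum to 1 + (-2) + 3 + (-1) = 1. So 0 ≥ 1, which is false.

Unsatisfiable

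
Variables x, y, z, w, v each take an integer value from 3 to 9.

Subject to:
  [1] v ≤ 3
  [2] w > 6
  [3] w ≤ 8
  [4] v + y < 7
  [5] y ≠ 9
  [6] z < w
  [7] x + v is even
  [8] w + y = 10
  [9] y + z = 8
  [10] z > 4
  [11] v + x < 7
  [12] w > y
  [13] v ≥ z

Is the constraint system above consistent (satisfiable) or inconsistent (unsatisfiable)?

Unsatisfiable

From constraint 10: z ≥ 5. From constraints 1 and 13: z ≤ v and v ≤ 3, so z ≤ 3. But 3 < 5, so no value of z works.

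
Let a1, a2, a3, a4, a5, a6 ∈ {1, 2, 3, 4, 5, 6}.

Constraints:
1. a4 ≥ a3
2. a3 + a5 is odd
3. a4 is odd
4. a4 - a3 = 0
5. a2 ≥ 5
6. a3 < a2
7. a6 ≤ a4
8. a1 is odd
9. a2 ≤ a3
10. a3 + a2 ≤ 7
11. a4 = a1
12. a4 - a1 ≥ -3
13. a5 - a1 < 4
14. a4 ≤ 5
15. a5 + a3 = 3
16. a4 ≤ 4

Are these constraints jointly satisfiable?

Unsatisfiable

From constraints 5 and 9: a3 ≥ a2 and a2 ≥ 5, so a3 ≥ 5. From constraints 1 and 16: a3 ≤ a4 and a4 ≤ 4, so a3 ≤ 4. But 4 < 5, so no value of a3 works.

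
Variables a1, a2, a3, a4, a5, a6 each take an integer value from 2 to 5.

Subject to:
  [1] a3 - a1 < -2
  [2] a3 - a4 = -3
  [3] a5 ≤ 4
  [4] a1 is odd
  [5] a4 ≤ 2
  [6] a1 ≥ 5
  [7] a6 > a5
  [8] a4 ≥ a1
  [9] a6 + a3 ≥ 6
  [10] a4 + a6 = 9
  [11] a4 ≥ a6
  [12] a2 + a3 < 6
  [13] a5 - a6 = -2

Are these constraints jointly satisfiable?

From constraint 6: a1 ≥ 5. From constraints 5 and 8: a1 ≤ a4 and a4 ≤ 2, so a1 ≤ 2. But 2 < 5, so no value of a1 works.

Unsatisfiable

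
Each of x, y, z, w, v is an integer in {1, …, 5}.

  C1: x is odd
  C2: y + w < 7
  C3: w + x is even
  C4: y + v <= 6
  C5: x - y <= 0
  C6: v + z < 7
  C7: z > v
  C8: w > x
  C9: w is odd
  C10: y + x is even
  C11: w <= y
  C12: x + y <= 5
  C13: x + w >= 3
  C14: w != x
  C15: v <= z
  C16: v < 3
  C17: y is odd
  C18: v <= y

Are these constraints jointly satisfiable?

Satisfiable

Setting (x, y, z, w, v) = (1, 3, 3, 3, 1) satisfies everything: constraint 2: y + w = 6; constraint 4: y + v = 4, and the others follow.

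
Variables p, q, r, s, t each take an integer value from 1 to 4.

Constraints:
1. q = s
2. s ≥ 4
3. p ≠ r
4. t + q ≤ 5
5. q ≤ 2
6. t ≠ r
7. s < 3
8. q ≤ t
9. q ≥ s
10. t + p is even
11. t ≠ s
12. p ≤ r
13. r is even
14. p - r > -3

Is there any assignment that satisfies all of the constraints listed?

Unsatisfiable

From constraints 2 and 9: q ≥ s and s ≥ 4, so q ≥ 4. From constraint 5: q ≤ 2. But 2 < 4, so no value of q works.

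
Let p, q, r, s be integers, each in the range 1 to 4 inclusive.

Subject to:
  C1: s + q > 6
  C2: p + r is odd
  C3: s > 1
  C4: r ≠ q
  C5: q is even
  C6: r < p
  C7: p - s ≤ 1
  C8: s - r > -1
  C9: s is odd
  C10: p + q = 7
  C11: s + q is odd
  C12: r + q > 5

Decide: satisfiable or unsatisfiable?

One satisfying assignment is p = 3, q = 4, r = 2, s = 3.
For the less obvious constraints — constraint 1: s + q = 7; constraint 7: p - s = 0 — and the others hold by inspection.

Satisfiable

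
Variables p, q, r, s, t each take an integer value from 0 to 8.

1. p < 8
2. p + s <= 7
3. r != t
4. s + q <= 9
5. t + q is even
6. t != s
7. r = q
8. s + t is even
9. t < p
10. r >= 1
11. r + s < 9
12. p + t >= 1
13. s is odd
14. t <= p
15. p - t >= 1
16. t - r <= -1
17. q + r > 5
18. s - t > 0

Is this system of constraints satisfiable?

Satisfiable

Take p = 3, q = 3, r = 3, s = 3, t = 1. Then constraint 2: p + s = 6; constraint 4: s + q = 6, and every other listed constraint is also met.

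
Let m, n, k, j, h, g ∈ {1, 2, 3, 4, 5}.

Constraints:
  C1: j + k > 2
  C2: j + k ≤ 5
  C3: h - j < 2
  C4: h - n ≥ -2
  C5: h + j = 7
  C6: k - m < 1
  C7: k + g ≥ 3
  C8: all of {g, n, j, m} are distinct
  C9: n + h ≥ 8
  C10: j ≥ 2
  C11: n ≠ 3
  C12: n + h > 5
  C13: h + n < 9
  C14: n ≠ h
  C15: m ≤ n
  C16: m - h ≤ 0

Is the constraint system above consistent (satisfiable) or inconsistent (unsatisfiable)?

Satisfiable

The assignment m = 1, n = 5, k = 1, j = 4, h = 3, g = 3 works:
  constraint 1 holds since j + k = 5.
  constraint 2 holds since j + k = 5.
  constraint 3 holds since h - j = -1.
The rest check out directly.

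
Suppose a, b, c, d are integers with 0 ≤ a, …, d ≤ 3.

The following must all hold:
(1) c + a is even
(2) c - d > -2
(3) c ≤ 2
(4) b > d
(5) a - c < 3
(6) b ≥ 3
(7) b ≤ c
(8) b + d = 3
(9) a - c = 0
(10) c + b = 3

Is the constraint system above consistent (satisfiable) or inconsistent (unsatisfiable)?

Unsatisfiable

From constraint 6: b ≥ 3. From constraints 3 and 7: b ≤ c and c ≤ 2, so b ≤ 2. But 2 < 3, so no value of b works.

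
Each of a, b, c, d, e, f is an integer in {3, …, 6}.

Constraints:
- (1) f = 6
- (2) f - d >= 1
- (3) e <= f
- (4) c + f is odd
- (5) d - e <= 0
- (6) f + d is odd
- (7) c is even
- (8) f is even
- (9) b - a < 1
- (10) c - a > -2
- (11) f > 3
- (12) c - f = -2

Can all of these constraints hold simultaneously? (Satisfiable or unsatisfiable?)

Constraint 7 makes c even and constraint 8 makes f even, so c + f must be even. Constraint 4 says c + f is odd — contradiction.

Unsatisfiable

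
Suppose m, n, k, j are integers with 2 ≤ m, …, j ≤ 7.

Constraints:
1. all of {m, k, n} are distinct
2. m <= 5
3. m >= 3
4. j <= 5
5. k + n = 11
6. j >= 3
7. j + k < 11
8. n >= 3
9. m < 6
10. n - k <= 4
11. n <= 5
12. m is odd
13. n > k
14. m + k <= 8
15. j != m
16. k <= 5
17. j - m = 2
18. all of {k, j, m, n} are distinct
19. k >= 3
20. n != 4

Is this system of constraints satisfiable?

Unsatisfiable

Constraints 2, 3, 4, 6, 8, 11, 16, and 19 confine each of k, j, m, n to the 3 values {3, …, 5}.
Constraint 18 requires all 4 of them to be distinct, but only 3 values are available — impossible by the pigeonhole principle.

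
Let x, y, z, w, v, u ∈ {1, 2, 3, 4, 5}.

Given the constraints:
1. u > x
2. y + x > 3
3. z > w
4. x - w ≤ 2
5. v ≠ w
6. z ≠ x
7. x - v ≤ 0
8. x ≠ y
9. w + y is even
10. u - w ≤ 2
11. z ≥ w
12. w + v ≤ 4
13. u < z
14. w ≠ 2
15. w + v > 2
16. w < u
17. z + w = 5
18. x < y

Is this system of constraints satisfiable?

Satisfiable

Take x = 1, y = 3, z = 4, w = 1, v = 2, u = 2. Then constraint 2: y + x = 4; constraint 4: x - w = 0; constraint 7: x - v = -1, and every other listed constraint is also met.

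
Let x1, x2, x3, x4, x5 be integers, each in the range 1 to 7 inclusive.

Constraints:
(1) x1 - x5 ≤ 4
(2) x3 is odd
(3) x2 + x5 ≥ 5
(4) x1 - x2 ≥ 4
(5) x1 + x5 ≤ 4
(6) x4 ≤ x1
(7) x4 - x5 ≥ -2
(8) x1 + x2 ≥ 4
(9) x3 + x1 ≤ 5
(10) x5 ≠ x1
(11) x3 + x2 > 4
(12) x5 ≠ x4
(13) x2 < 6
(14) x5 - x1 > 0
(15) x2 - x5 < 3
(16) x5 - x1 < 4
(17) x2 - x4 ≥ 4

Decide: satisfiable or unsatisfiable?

Unsatisfiable

Constraints 1, 4, 7, and 17 give x4 − x5 ≥ -2, x5 − x1 ≥ -4, x1 − x2 ≥ 4, x2 − x4 ≥ 4.
Adding all 4 inequalities: the left sides telescope to 0, and the right sides sum to (-2) + (-4) + 4 + 4 = 2. So 0 ≥ 2, which is false.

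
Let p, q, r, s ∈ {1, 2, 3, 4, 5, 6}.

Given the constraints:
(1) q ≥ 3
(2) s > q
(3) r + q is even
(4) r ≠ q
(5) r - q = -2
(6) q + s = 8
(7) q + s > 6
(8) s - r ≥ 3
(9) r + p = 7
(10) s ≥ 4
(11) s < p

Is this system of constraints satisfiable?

Take p = 6, q = 3, r = 1, s = 5. Then constraint 5: r - q = -2; constraint 6: q + s = 8; constraint 7: q + s = 8, and every other listed constraint is also met.

Satisfiable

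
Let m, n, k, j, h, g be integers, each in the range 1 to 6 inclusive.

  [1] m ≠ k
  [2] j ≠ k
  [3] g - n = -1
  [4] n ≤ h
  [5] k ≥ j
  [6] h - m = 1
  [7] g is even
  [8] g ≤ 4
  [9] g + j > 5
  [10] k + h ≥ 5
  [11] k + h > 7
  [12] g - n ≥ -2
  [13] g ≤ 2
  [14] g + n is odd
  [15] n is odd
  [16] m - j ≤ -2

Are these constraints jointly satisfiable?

Try m = 2, n = 3, k = 5, j = 4, h = 3, g = 2.
Check constraint 3: g - n = -1; constraint 6: h - m = 1. The remaining constraints are straightforward to verify.

Satisfiable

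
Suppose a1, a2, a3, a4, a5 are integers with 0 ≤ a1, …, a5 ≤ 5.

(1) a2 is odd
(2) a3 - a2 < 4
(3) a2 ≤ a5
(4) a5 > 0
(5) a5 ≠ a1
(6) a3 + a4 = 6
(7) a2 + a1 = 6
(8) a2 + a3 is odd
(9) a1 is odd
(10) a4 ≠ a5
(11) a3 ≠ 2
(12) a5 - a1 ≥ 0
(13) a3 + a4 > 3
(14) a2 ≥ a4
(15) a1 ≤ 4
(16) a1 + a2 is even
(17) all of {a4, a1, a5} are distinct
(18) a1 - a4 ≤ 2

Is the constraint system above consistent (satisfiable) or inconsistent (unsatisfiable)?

Try a1 = 3, a2 = 3, a3 = 4, a4 = 2, a5 = 5.
Check constraint 2: a3 - a2 = 1; constraint 6: a3 + a4 = 6; constraint 7: a2 + a1 = 6. The remaining constraints are straightforward to verify.

Satisfiable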